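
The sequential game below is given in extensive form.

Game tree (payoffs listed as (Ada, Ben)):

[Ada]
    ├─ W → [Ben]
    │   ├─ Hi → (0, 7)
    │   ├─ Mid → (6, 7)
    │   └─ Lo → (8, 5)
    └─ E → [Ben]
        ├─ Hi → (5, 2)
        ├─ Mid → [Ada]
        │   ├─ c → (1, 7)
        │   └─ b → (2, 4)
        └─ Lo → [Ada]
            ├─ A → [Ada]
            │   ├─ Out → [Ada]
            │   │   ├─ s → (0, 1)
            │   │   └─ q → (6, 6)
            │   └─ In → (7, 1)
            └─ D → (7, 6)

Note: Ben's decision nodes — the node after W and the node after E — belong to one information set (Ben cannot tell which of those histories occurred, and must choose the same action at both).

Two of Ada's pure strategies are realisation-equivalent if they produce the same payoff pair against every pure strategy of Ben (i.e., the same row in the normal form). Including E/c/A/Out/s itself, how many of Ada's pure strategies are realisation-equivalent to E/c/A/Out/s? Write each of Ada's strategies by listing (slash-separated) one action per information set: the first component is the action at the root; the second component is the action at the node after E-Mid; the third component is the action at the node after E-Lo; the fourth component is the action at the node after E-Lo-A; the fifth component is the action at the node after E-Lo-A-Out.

Row for E/c/A/Out/s (columns Hi, Mid, Lo): (5,2) (1,7) (0,1).
Every one of Ada's information sets is on the play path for some reply by Ben when Ada follows E/c/A/Out/s.
Changing the action at any of them therefore changes at least one column, so only E/c/A/Out/s itself gives this row.

1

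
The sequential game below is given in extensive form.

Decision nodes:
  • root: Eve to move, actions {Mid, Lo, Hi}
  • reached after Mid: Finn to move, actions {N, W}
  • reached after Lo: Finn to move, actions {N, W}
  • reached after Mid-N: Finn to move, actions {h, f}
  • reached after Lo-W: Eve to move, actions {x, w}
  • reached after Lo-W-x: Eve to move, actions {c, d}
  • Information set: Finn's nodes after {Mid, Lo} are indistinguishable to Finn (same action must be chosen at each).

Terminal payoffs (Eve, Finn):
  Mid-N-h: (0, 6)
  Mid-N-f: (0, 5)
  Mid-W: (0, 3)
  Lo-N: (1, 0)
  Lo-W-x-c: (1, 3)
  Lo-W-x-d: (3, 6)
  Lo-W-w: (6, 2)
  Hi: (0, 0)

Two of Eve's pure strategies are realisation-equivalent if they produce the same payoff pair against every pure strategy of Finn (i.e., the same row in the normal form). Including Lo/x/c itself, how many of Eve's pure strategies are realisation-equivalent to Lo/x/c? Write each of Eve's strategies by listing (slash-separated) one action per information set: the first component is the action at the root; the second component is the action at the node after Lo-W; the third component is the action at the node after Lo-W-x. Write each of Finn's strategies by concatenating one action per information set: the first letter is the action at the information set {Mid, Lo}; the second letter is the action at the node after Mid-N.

1

Row for Lo/x/c (columns Nh, Nf, Wh, Wf): (1,0) (1,0) (1,3) (1,3).
Every one of Eve's information sets is on the play path for some reply by Finn when Eve follows Lo/x/c.
Changing the action at any of them therefore changes at least one column, so only Lo/x/c itself gives this row.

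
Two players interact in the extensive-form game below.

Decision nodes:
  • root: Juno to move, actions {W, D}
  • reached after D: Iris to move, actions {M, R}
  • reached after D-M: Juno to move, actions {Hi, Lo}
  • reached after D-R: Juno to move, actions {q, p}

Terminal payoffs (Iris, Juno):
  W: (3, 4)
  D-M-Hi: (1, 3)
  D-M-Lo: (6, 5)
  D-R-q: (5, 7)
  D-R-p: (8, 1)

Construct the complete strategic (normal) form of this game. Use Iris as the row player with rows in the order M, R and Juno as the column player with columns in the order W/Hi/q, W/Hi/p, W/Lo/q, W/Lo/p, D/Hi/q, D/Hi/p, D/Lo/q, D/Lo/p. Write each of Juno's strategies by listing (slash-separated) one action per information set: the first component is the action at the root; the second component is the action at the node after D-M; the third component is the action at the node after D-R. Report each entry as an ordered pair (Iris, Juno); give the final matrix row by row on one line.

Row M: W/Hi/q→(3,4), W/Hi/p→(3,4), W/Lo/q→(3,4), W/Lo/p→(3,4), D/Hi/q→(1,3), D/Hi/p→(1,3), D/Lo/q→(6,5), D/Lo/p→(6,5)
Row R: W/Hi/q→(3,4), W/Hi/p→(3,4), W/Lo/q→(3,4), W/Lo/p→(3,4), D/Hi/q→(5,7), D/Hi/p→(8,1), D/Lo/q→(5,7), D/Lo/p→(8,1)

M: (3,4) (3,4) (3,4) (3,4) (1,3) (1,3) (6,5) (6,5) | R: (3,4) (3,4) (3,4) (3,4) (5,7) (8,1) (5,7) (8,1)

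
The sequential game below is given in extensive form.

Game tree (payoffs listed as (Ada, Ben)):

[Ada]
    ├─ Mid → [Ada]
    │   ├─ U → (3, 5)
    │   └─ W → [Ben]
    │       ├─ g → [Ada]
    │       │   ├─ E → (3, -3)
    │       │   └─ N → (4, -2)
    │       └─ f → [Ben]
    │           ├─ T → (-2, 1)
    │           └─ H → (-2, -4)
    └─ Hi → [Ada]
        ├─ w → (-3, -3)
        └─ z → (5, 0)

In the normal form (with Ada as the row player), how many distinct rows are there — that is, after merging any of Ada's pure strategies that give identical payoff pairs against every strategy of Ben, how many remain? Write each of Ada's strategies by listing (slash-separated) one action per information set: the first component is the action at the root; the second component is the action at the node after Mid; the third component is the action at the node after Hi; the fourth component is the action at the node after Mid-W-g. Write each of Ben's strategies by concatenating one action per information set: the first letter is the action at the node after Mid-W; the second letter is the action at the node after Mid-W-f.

Ada has 16 pure strategies: Mid/U/w/E, Mid/U/w/N, Mid/U/z/E, Mid/U/z/N, Mid/W/w/E, Mid/W/w/N, Mid/W/z/E, Mid/W/z/N, Hi/U/w/E, Hi/U/w/N, Hi/U/z/E, Hi/U/z/N, Hi/W/w/E, Hi/W/w/N, Hi/W/z/E, Hi/W/z/N. Columns: gT, gH, fT, fH.
{Mid/U/w/E, Mid/U/w/N, Mid/U/z/E, Mid/U/z/N} → row (3,5) (3,5) (3,5) (3,5)
{Mid/W/w/E, Mid/W/z/E} → row (3,-3) (3,-3) (-2,1) (-2,-4)
{Mid/W/w/N, Mid/W/z/N} → row (4,-2) (4,-2) (-2,1) (-2,-4)
{Hi/U/w/E, Hi/U/w/N, Hi/W/w/E, Hi/W/w/N} → row (-3,-3) (-3,-3) (-3,-3) (-3,-3)
{Hi/U/z/E, Hi/U/z/N, Hi/W/z/E, Hi/W/z/N} → row (5,0) (5,0) (5,0) (5,0)
That's 5 distinct rows out of 16 strategies.

5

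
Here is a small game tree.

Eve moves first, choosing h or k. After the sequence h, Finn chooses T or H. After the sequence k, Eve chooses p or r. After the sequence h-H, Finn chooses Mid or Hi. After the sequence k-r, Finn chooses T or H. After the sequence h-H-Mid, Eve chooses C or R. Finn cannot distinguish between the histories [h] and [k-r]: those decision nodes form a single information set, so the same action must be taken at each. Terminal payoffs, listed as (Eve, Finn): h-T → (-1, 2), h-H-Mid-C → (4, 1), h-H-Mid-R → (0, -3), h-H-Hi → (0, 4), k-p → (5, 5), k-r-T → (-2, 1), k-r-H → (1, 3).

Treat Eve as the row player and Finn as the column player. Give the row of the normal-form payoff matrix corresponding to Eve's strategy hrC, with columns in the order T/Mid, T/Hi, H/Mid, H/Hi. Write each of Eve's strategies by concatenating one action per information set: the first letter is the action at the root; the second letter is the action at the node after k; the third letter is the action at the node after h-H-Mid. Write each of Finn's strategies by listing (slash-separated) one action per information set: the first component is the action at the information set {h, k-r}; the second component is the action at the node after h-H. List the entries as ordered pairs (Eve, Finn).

(-1,2) (-1,2) (4,1) (0,4)

vs T/Mid: Eve plays h → Finn plays T at [h] → (-1, 2)
vs T/Hi: Eve plays h → Finn plays T at [h] → (-1, 2)
vs H/Mid: Eve plays h → Finn plays H at [h] → Finn plays Mid at [h-H] → Eve plays C at [h-H-Mid] → (4, 1)
vs H/Hi: Eve plays h → Finn plays H at [h] → Finn plays Hi at [h-H] → (0, 4)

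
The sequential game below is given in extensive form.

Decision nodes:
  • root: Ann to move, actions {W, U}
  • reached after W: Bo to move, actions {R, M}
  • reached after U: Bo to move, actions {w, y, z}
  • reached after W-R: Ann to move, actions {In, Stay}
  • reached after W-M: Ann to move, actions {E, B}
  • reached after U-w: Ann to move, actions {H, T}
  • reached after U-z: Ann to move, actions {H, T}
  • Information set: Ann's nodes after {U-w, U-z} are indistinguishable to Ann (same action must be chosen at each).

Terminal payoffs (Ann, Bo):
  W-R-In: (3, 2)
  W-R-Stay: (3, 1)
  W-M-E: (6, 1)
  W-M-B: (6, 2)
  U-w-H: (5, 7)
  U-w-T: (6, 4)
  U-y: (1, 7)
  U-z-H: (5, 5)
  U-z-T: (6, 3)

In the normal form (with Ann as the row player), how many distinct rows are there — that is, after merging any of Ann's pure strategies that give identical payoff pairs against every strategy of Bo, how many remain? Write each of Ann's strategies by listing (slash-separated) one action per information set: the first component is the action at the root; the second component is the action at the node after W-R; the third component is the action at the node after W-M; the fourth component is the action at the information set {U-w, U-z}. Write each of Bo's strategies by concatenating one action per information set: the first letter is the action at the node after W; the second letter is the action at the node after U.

Ann has 16 pure strategies: W/In/E/H, W/In/E/T, W/In/B/H, W/In/B/T, W/Stay/E/H, W/Stay/E/T, W/Stay/B/H, W/Stay/B/T, U/In/E/H, U/In/E/T, U/In/B/H, U/In/B/T, U/Stay/E/H, U/Stay/E/T, U/Stay/B/H, U/Stay/B/T. Columns: Rw, Ry, Rz, Mw, My, Mz.
{W/In/E/H, W/In/E/T} → row (3,2) (3,2) (3,2) (6,1) (6,1) (6,1)
{W/In/B/H, W/In/B/T} → row (3,2) (3,2) (3,2) (6,2) (6,2) (6,2)
{W/Stay/E/H, W/Stay/E/T} → row (3,1) (3,1) (3,1) (6,1) (6,1) (6,1)
{W/Stay/B/H, W/Stay/B/T} → row (3,1) (3,1) (3,1) (6,2) (6,2) (6,2)
{U/In/E/H, U/In/B/H, U/Stay/E/H, U/Stay/B/H} → row (5,7) (1,7) (5,5) (5,7) (1,7) (5,5)
{U/In/E/T, U/In/B/T, U/Stay/E/T, U/Stay/B/T} → row (6,4) (1,7) (6,3) (6,4) (1,7) (6,3)
That's 6 distinct rows out of 16 strategies.

6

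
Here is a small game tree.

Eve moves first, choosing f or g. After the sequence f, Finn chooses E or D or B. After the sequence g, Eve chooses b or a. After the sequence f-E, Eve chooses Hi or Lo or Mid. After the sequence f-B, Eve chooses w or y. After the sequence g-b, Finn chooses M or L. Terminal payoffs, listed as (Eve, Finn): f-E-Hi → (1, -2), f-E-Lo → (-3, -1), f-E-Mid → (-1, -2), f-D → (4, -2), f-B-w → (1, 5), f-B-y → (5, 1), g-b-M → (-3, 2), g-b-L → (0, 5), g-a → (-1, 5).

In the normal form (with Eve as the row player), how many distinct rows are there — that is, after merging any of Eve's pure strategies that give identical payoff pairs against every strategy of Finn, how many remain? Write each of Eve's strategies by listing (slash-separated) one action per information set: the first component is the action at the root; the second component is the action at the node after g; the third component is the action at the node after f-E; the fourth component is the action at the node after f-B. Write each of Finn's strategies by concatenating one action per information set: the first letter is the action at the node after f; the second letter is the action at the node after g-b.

Eve has 24 pure strategies: f/b/Hi/w, f/b/Hi/y, f/b/Lo/w, f/b/Lo/y, f/b/Mid/w, f/b/Mid/y, f/a/Hi/w, f/a/Hi/y, f/a/Lo/w, f/a/Lo/y, f/a/Mid/w, f/a/Mid/y, g/b/Hi/w, g/b/Hi/y, g/b/Lo/w, g/b/Lo/y, g/b/Mid/w, g/b/Mid/y, g/a/Hi/w, g/a/Hi/y, g/a/Lo/w, g/a/Lo/y, g/a/Mid/w, g/a/Mid/y. Columns: EM, EL, DM, DL, BM, BL.
{f/b/Hi/w, f/a/Hi/w} → row (1,-2) (1,-2) (4,-2) (4,-2) (1,5) (1,5)
{f/b/Hi/y, f/a/Hi/y} → row (1,-2) (1,-2) (4,-2) (4,-2) (5,1) (5,1)
{f/b/Lo/w, f/a/Lo/w} → row (-3,-1) (-3,-1) (4,-2) (4,-2) (1,5) (1,5)
{f/b/Lo/y, f/a/Lo/y} → row (-3,-1) (-3,-1) (4,-2) (4,-2) (5,1) (5,1)
{f/b/Mid/w, f/a/Mid/w} → row (-1,-2) (-1,-2) (4,-2) (4,-2) (1,5) (1,5)
{f/b/Mid/y, f/a/Mid/y} → row (-1,-2) (-1,-2) (4,-2) (4,-2) (5,1) (5,1)
{g/b/Hi/w, g/b/Hi/y, g/b/Lo/w, g/b/Lo/y, g/b/Mid/w, g/b/Mid/y} → row (-3,2) (0,5) (-3,2) (0,5) (-3,2) (0,5)
{g/a/Hi/w, g/a/Hi/y, g/a/Lo/w, g/a/Lo/y, g/a/Mid/w, g/a/Mid/y} → row (-1,5) (-1,5) (-1,5) (-1,5) (-1,5) (-1,5)
That's 8 distinct rows out of 24 strategies.

8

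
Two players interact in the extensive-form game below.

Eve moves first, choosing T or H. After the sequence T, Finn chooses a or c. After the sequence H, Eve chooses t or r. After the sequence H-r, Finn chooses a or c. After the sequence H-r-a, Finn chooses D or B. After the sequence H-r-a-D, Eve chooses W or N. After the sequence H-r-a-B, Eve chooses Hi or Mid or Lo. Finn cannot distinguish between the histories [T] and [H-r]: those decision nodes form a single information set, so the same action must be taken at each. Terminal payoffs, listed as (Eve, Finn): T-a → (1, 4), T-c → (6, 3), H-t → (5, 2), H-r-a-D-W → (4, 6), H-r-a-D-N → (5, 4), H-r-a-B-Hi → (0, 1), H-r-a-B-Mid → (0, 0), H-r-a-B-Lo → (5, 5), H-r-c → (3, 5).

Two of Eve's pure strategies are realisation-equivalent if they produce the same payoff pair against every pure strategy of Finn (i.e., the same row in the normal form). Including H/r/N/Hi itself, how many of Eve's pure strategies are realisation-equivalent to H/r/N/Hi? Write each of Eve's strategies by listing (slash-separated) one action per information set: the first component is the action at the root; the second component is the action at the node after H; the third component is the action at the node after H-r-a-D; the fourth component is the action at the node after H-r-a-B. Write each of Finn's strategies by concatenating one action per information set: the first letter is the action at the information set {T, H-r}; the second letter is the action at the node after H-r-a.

Row for H/r/N/Hi (columns aD, aB, cD, cB): (5,4) (0,1) (3,5) (3,5).
Every one of Eve's information sets is on the play path for some reply by Finn when Eve follows H/r/N/Hi.
Changing the action at any of them therefore changes at least one column, so only H/r/N/Hi itself gives this row.

1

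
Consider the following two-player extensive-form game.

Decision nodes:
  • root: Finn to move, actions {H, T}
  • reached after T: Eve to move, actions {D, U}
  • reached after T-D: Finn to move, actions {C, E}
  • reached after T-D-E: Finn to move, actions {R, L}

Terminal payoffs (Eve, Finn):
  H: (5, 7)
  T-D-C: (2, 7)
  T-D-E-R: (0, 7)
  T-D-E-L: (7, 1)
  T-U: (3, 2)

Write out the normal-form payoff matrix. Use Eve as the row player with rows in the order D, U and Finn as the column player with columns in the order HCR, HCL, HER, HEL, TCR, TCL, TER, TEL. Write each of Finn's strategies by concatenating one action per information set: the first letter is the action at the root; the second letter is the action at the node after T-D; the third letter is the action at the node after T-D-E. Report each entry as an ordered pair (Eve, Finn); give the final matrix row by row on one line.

D: (5,7) (5,7) (5,7) (5,7) (2,7) (2,7) (0,7) (7,1) | U: (5,7) (5,7) (5,7) (5,7) (3,2) (3,2) (3,2) (3,2)

          HCR      HCL      HER      HEL      TCR      TCL      TER      TEL
   D    (5,7)    (5,7)    (5,7)    (5,7)    (2,7)    (2,7)    (0,7)    (7,1)
   U    (5,7)    (5,7)    (5,7)    (5,7)    (3,2)    (3,2)    (3,2)    (3,2)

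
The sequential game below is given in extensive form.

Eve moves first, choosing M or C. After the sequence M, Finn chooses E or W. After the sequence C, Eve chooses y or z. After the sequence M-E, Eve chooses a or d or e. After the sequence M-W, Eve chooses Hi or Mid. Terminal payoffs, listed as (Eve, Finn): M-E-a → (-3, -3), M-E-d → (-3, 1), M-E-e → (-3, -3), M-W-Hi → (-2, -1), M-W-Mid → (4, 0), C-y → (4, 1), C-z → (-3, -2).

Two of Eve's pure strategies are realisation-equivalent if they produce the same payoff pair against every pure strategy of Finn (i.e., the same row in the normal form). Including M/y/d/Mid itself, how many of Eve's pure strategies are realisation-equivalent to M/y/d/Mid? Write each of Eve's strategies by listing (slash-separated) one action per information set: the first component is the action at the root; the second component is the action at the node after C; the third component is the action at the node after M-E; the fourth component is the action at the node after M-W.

2

Row for M/y/d/Mid (columns E, W): (-3,1) (4,0).
Under M/y/d/Mid, Eve's choice at the node after C can never be reached regardless of what Finn does, so varying those choices leaves every outcome unchanged.
Holding the reachable choices fixed and varying the unreachable one freely already gives 2 equivalent strategies.
No other strategy reproduces this row, so those 2 are the full class: M/y/d/Mid, M/z/d/Mid.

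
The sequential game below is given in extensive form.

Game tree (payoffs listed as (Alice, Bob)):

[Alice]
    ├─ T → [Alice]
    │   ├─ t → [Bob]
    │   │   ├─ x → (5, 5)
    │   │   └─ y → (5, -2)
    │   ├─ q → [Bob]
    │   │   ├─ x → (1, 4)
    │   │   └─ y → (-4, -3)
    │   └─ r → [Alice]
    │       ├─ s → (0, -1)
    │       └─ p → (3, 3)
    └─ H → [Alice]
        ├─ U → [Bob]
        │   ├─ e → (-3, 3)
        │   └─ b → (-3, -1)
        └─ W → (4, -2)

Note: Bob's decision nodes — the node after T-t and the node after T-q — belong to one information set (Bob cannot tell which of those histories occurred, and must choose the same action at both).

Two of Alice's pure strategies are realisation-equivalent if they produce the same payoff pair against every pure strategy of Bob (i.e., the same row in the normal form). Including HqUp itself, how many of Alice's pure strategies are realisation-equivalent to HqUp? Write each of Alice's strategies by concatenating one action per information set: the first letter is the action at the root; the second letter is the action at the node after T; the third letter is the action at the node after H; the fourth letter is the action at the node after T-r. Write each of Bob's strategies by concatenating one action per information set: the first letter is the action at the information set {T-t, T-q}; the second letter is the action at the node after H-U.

6

Row for HqUp (columns xe, xb, ye, yb): (-3,3) (-3,-1) (-3,3) (-3,-1).
Under HqUp, Alice's choice at the node after T and at the node after T-r can never be reached regardless of what Bob does, so varying those choices leaves every outcome unchanged.
Holding the reachable choices fixed and varying the unreachable ones freely already gives 3 × 2 = 6 equivalent strategies.
No other strategy reproduces this row, so those 6 are the full class: HtUs, HtUp, HqUs, HqUp, HrUs, HrUp.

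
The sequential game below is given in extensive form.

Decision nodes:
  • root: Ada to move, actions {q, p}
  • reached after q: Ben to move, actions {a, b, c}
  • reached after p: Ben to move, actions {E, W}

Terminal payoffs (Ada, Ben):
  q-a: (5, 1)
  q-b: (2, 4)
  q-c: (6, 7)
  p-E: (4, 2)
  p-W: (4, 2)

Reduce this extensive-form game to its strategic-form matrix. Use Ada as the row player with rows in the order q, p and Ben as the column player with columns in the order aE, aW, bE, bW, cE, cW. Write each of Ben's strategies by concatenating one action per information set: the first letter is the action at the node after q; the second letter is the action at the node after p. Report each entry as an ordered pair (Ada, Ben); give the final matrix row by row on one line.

Row q: aE→(5,1), aW→(5,1), bE→(2,4), bW→(2,4), cE→(6,7), cW→(6,7)
Row p: aE→(4,2), aW→(4,2), bE→(4,2), bW→(4,2), cE→(4,2), cW→(4,2)

q: (5,1) (5,1) (2,4) (2,4) (6,7) (6,7) | p: (4,2) (4,2) (4,2) (4,2) (4,2) (4,2)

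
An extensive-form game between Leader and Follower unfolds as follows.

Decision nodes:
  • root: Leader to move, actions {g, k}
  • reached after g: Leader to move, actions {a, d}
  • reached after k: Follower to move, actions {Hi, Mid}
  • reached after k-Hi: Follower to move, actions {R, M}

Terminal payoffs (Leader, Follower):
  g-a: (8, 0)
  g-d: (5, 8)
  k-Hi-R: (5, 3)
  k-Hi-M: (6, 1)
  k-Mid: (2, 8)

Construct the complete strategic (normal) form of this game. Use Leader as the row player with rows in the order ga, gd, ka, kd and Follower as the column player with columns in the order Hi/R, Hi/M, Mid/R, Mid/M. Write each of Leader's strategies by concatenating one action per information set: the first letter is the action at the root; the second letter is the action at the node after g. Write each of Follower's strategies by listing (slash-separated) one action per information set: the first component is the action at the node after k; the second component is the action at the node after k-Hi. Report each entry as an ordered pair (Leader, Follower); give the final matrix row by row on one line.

Row ga: Hi/R→(8,0), Hi/M→(8,0), Mid/R→(8,0), Mid/M→(8,0)
Row gd: Hi/R→(5,8), Hi/M→(5,8), Mid/R→(5,8), Mid/M→(5,8)
Row ka: Hi/R→(5,3), Hi/M→(6,1), Mid/R→(2,8), Mid/M→(2,8)
Row kd: Hi/R→(5,3), Hi/M→(6,1), Mid/R→(2,8), Mid/M→(2,8)

ga: (8,0) (8,0) (8,0) (8,0) | gd: (5,8) (5,8) (5,8) (5,8) | ka: (5,3) (6,1) (2,8) (2,8) | kd: (5,3) (6,1) (2,8) (2,8)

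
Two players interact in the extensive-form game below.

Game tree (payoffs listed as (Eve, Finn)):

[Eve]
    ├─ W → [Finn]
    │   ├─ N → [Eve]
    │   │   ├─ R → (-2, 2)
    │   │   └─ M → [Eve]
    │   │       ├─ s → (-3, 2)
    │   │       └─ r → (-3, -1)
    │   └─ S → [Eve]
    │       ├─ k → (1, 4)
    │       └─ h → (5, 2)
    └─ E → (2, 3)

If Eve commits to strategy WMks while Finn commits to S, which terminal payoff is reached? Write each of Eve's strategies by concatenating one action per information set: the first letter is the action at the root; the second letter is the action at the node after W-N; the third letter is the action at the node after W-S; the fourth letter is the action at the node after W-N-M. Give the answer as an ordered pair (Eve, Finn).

Trace the play path from the root:
  Eve plays W
  Finn plays S at [W]
  Eve plays k at [W-S]
→ terminal payoff (1, 4).
(Eve's choice at the node after W-N is never reached on this path, so it doesn't affect the outcome.)

(1, 4)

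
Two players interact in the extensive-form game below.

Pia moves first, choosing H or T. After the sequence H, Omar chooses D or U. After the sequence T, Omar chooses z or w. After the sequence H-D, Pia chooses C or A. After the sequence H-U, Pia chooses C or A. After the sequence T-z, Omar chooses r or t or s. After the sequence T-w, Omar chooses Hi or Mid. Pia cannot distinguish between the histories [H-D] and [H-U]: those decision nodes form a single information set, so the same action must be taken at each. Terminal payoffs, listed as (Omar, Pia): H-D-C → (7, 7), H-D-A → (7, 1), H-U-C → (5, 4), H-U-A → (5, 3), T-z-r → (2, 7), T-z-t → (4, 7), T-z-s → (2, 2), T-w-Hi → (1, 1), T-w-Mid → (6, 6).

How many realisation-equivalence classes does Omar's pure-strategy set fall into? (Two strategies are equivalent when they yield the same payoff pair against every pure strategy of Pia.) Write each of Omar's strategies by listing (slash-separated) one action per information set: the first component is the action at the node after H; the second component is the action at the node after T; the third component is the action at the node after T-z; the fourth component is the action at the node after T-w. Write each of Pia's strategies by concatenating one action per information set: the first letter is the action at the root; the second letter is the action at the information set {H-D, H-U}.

10

Omar has 24 pure strategies: D/z/r/Hi, D/z/r/Mid, D/z/t/Hi, D/z/t/Mid, D/z/s/Hi, D/z/s/Mid, D/w/r/Hi, D/w/r/Mid, D/w/t/Hi, D/w/t/Mid, D/w/s/Hi, D/w/s/Mid, U/z/r/Hi, U/z/r/Mid, U/z/t/Hi, U/z/t/Mid, U/z/s/Hi, U/z/s/Mid, U/w/r/Hi, U/w/r/Mid, U/w/t/Hi, U/w/t/Mid, U/w/s/Hi, U/w/s/Mid. Columns: HC, HA, TC, TA.
{D/z/r/Hi, D/z/r/Mid} → row (7,7) (7,1) (2,7) (2,7)
{D/z/t/Hi, D/z/t/Mid} → row (7,7) (7,1) (4,7) (4,7)
{D/z/s/Hi, D/z/s/Mid} → row (7,7) (7,1) (2,2) (2,2)
{D/w/r/Hi, D/w/t/Hi, D/w/s/Hi} → row (7,7) (7,1) (1,1) (1,1)
{D/w/r/Mid, D/w/t/Mid, D/w/s/Mid} → row (7,7) (7,1) (6,6) (6,6)
{U/z/r/Hi, U/z/r/Mid} → row (5,4) (5,3) (2,7) (2,7)
{U/z/t/Hi, U/z/t/Mid} → row (5,4) (5,3) (4,7) (4,7)
{U/z/s/Hi, U/z/s/Mid} → row (5,4) (5,3) (2,2) (2,2)
{U/w/r/Hi, U/w/t/Hi, U/w/s/Hi} → row (5,4) (5,3) (1,1) (1,1)
{U/w/r/Mid, U/w/t/Mid, U/w/s/Mid} → row (5,4) (5,3) (6,6) (6,6)
That's 10 distinct rows out of 24 strategies.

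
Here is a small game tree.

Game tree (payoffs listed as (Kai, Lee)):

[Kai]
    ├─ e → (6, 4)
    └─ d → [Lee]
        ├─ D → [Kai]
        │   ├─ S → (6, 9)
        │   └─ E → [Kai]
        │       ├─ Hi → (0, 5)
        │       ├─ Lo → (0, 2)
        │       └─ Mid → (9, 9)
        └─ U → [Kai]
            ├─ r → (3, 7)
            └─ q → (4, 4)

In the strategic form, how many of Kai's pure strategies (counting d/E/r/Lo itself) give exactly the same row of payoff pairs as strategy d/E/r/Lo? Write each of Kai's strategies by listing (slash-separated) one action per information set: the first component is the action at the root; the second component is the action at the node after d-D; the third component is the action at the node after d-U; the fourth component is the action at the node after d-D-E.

Row for d/E/r/Lo (columns D, U): (0,2) (3,7).
Every one of Kai's information sets is on the play path for some reply by Lee when Kai follows d/E/r/Lo.
Changing the action at any of them therefore changes at least one column, so only d/E/r/Lo itself gives this row.

1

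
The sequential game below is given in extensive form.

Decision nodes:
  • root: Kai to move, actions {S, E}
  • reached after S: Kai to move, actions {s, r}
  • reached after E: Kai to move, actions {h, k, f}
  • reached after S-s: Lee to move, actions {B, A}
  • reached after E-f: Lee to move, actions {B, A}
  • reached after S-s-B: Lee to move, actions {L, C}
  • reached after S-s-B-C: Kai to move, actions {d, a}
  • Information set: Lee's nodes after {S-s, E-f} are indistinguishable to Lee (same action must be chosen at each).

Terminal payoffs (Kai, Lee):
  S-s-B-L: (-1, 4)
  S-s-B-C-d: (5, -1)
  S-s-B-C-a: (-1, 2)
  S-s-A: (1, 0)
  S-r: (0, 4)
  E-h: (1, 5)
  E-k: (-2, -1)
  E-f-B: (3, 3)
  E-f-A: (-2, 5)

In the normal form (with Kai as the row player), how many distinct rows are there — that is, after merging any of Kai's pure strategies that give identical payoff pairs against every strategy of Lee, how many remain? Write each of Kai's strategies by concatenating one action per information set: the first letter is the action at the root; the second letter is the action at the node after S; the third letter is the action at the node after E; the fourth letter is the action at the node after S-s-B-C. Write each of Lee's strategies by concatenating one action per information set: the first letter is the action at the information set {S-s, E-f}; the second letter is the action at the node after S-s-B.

6

Kai has 24 pure strategies: Sshd, Ssha, Sskd, Sska, Ssfd, Ssfa, Srhd, Srha, Srkd, Srka, Srfd, Srfa, Eshd, Esha, Eskd, Eska, Esfd, Esfa, Erhd, Erha, Erkd, Erka, Erfd, Erfa. Columns: BL, BC, AL, AC.
{Sshd, Sskd, Ssfd} → row (-1,4) (5,-1) (1,0) (1,0)
{Ssha, Sska, Ssfa} → row (-1,4) (-1,2) (1,0) (1,0)
{Srhd, Srha, Srkd, Srka, Srfd, Srfa} → row (0,4) (0,4) (0,4) (0,4)
{Eshd, Esha, Erhd, Erha} → row (1,5) (1,5) (1,5) (1,5)
{Eskd, Eska, Erkd, Erka} → row (-2,-1) (-2,-1) (-2,-1) (-2,-1)
{Esfd, Esfa, Erfd, Erfa} → row (3,3) (3,3) (-2,5) (-2,5)
That's 6 distinct rows out of 24 strategies.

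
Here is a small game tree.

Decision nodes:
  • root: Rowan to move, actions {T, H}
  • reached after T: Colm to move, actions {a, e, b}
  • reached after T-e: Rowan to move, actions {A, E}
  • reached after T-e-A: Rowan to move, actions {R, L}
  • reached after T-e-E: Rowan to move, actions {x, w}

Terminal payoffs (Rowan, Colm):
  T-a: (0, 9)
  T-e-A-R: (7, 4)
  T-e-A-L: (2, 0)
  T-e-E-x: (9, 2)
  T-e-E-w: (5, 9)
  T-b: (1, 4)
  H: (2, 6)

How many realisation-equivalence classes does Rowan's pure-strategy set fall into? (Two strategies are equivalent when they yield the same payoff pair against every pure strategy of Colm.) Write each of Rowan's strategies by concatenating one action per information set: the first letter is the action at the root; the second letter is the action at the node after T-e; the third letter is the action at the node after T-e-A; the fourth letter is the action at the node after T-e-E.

Rowan has 16 pure strategies: TARx, TARw, TALx, TALw, TERx, TERw, TELx, TELw, HARx, HARw, HALx, HALw, HERx, HERw, HELx, HELw. Columns: a, e, b.
{TARx, TARw} → row (0,9) (7,4) (1,4)
{TALx, TALw} → row (0,9) (2,0) (1,4)
{TERx, TELx} → row (0,9) (9,2) (1,4)
{TERw, TELw} → row (0,9) (5,9) (1,4)
{HARx, HARw, HALx, HALw, HERx, HERw, HELx, HELw} → row (2,6) (2,6) (2,6)
That's 5 distinct rows out of 16 strategies.

5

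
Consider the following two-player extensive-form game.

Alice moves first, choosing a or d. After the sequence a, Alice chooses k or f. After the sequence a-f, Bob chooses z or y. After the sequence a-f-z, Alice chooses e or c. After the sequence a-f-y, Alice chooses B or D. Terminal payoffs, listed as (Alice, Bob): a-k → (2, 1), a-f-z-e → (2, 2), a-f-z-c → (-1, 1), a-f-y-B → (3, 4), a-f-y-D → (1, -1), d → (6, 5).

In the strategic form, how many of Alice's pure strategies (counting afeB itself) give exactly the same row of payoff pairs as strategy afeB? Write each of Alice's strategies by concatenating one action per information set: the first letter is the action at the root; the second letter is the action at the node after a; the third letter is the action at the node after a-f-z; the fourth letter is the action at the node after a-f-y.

Row for afeB (columns z, y): (2,2) (3,4).
Every one of Alice's information sets is on the play path for some reply by Bob when Alice follows afeB.
Changing the action at any of them therefore changes at least one column, so only afeB itself gives this row.

1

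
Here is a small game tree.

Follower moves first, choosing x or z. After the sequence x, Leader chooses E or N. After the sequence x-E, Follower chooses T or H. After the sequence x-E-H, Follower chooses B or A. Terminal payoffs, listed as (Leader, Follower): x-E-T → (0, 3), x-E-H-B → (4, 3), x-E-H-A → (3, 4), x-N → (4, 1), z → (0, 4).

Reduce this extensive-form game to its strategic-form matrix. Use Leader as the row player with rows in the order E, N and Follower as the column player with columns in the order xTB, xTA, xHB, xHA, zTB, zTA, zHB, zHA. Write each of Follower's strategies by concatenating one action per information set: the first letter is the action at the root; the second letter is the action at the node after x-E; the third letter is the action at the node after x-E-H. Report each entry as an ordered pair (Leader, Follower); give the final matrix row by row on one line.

E: (0,3) (0,3) (4,3) (3,4) (0,4) (0,4) (0,4) (0,4) | N: (4,1) (4,1) (4,1) (4,1) (0,4) (0,4) (0,4) (0,4)

Row E: xTB→(0,3), xTA→(0,3), xHB→(4,3), xHA→(3,4), zTB→(0,4), zTA→(0,4), zHB→(0,4), zHA→(0,4)
Row N: xTB→(4,1), xTA→(4,1), xHB→(4,1), xHA→(4,1), zTB→(0,4), zTA→(0,4), zHB→(0,4), zHA→(0,4)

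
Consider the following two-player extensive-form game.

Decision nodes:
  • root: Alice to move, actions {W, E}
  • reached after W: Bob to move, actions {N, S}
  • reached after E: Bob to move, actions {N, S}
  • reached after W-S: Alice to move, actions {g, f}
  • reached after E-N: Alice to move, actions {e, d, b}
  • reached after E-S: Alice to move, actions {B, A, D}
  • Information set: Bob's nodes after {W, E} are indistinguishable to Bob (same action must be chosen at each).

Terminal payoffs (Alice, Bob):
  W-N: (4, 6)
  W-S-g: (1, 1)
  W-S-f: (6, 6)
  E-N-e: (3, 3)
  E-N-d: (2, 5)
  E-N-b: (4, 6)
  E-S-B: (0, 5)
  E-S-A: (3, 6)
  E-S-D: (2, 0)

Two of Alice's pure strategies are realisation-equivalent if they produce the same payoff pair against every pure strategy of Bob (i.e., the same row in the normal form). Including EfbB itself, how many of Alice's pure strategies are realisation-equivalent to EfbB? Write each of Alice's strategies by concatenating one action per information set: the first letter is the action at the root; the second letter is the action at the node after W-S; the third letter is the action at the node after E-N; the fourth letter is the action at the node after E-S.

2

Row for EfbB (columns N, S): (4,6) (0,5).
Under EfbB, Alice's choice at the node after W-S can never be reached regardless of what Bob does, so varying those choices leaves every outcome unchanged.
Holding the reachable choices fixed and varying the unreachable one freely already gives 2 equivalent strategies.
No other strategy reproduces this row, so those 2 are the full class: EgbB, EfbB.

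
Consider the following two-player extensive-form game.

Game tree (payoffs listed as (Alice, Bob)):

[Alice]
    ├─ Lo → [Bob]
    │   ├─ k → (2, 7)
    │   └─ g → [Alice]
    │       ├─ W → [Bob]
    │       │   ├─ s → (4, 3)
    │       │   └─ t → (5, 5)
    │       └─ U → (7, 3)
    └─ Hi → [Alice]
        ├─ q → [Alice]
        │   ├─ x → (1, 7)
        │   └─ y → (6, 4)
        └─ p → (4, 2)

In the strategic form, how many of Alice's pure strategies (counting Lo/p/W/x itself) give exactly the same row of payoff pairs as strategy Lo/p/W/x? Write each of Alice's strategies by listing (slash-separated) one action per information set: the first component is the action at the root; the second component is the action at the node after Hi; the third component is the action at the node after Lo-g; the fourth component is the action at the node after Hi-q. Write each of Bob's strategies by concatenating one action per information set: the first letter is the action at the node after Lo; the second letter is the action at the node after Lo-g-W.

Row for Lo/p/W/x (columns ks, kt, gs, gt): (2,7) (2,7) (4,3) (5,5).
Under Lo/p/W/x, Alice's choice at the node after Hi and at the node after Hi-q can never be reached regardless of what Bob does, so varying those choices leaves every outcome unchanged.
Holding the reachable choices fixed and varying the unreachable ones freely already gives 2 × 2 = 4 equivalent strategies.
No other strategy reproduces this row, so those 4 are the full class: Lo/q/W/x, Lo/q/W/y, Lo/p/W/x, Lo/p/W/y.

4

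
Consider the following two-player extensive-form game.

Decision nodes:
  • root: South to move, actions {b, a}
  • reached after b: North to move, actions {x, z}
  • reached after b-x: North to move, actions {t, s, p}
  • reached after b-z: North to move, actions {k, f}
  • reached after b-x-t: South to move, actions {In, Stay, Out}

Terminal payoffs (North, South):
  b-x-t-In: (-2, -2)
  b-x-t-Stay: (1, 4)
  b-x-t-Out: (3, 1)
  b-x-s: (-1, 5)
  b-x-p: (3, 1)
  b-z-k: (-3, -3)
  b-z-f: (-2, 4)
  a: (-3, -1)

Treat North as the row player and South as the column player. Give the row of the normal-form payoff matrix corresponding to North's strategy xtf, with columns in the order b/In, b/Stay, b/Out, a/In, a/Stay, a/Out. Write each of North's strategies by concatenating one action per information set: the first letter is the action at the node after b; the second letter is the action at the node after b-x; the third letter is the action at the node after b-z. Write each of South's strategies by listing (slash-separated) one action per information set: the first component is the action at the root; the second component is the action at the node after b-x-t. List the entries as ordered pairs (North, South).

(-2,-2) (1,4) (3,1) (-3,-1) (-3,-1) (-3,-1)

vs b/In: South plays b → North plays x at [b] → North plays t at [b-x] → South plays In at [b-x-t] → (-2, -2)
vs b/Stay: South plays b → North plays x at [b] → North plays t at [b-x] → South plays Stay at [b-x-t] → (1, 4)
vs b/Out: South plays b → North plays x at [b] → North plays t at [b-x] → South plays Out at [b-x-t] → (3, 1)
vs a/In: South plays a → (-3, -1)
vs a/Stay: South plays a → (-3, -1)
vs a/Out: South plays a → (-3, -1)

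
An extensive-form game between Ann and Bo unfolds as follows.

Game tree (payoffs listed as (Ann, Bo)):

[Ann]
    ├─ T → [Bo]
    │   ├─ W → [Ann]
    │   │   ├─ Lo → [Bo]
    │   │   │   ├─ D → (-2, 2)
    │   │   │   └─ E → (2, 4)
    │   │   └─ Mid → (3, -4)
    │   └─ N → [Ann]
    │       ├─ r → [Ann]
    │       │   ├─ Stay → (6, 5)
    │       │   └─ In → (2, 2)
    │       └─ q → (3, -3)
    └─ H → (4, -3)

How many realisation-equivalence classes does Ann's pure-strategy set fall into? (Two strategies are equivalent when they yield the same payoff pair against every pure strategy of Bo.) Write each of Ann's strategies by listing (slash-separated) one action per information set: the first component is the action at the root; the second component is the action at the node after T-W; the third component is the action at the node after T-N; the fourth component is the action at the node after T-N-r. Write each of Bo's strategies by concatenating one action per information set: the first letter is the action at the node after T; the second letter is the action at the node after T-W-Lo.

7

Ann has 16 pure strategies: T/Lo/r/Stay, T/Lo/r/In, T/Lo/q/Stay, T/Lo/q/In, T/Mid/r/Stay, T/Mid/r/In, T/Mid/q/Stay, T/Mid/q/In, H/Lo/r/Stay, H/Lo/r/In, H/Lo/q/Stay, H/Lo/q/In, H/Mid/r/Stay, H/Mid/r/In, H/Mid/q/Stay, H/Mid/q/In. Columns: WD, WE, ND, NE.
{T/Lo/r/Stay} → row (-2,2) (2,4) (6,5) (6,5)
{T/Lo/r/In} → row (-2,2) (2,4) (2,2) (2,2)
{T/Lo/q/Stay, T/Lo/q/In} → row (-2,2) (2,4) (3,-3) (3,-3)
{T/Mid/r/Stay} → row (3,-4) (3,-4) (6,5) (6,5)
{T/Mid/r/In} → row (3,-4) (3,-4) (2,2) (2,2)
{T/Mid/q/Stay, T/Mid/q/In} → row (3,-4) (3,-4) (3,-3) (3,-3)
{H/Lo/r/Stay, H/Lo/r/In, H/Lo/q/Stay, H/Lo/q/In, H/Mid/r/Stay, H/Mid/r/In, H/Mid/q/Stay, H/Mid/q/In} → row (4,-3) (4,-3) (4,-3) (4,-3)
That's 7 distinct rows out of 16 strategies.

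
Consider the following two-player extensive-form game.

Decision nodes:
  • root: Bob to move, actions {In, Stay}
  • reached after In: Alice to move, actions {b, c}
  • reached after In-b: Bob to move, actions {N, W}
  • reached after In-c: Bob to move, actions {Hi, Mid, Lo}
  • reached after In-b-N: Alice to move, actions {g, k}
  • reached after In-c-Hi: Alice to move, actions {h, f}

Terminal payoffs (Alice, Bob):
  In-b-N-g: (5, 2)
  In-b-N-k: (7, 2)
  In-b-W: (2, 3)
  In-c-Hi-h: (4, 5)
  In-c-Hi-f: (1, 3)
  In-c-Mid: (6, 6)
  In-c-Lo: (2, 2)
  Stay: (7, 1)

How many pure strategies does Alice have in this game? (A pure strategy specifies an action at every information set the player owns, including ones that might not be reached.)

Alice owns the node after In with actions {b, c} — two choices.
Alice owns the node after In-b-N with actions {g, k} — two choices.
Alice owns the node after In-c-Hi with actions {h, f} — two choices.
A pure strategy fixes one action at each information set independently, so the count is the product 2 × 2 × 2 = 8.

8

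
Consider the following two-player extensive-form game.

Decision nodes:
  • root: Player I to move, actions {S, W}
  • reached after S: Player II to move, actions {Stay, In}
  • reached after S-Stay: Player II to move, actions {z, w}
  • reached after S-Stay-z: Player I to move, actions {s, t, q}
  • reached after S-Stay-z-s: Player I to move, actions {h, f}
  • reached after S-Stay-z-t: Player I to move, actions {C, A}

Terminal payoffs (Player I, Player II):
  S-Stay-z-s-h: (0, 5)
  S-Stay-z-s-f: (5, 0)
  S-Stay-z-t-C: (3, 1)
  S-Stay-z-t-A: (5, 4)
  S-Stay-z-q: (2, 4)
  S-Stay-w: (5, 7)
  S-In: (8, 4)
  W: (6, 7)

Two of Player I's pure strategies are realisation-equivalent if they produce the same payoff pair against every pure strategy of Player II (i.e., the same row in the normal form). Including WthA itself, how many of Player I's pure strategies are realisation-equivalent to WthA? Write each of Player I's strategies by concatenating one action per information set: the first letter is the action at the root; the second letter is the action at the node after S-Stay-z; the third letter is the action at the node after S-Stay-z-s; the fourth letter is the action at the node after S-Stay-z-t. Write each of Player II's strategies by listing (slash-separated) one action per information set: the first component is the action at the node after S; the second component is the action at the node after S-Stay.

Row for WthA (columns Stay/z, Stay/w, In/z, In/w): (6,7) (6,7) (6,7) (6,7).
Under WthA, Player I's choice at the node after S-Stay-z and at the node after S-Stay-z-s and at the node after S-Stay-z-t can never be reached regardless of what Player II does, so varying those choices leaves every outcome unchanged.
Holding the reachable choices fixed and varying the unreachable ones freely already gives 3 × 2 × 2 = 12 equivalent strategies.
No other strategy reproduces this row, so those 12 are the full class: WshC, WshA, WsfC, WsfA, WthC, WthA, WtfC, WtfA, WqhC, WqhA, WqfC, WqfA.

12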